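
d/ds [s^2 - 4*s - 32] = 2*s - 4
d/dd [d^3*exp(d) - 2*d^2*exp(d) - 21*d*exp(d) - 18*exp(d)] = (d^3 + d^2 - 25*d - 39)*exp(d)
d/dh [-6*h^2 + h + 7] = 1 - 12*h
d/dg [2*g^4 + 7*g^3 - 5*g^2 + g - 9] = 8*g^3 + 21*g^2 - 10*g + 1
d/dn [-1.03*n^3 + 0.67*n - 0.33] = 0.67 - 3.09*n^2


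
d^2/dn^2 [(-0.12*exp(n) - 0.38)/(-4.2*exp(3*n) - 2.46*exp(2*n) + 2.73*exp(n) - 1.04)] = (8.46720000000001*exp(6*n) + 64.04832*exp(5*n) + 49.417632*exp(4*n) - 5.523912*exp(3*n) - 24.43662*exp(2*n) - 0.715962000000001*exp(n) + 1.208688)*exp(n)/(74.088*exp(9*n) + 130.1832*exp(8*n) - 68.22144*exp(7*n) - 99.314424*exp(6*n) + 108.815616*exp(5*n) + 2.33555399999999*exp(4*n) - 48.624849*exp(3*n) + 31.235256*exp(2*n) - 8.858304*exp(n) + 1.124864)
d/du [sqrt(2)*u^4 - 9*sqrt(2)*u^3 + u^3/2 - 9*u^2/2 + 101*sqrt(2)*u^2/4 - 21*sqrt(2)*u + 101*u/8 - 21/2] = 4*sqrt(2)*u^3 - 27*sqrt(2)*u^2 + 3*u^2/2 - 9*u + 101*sqrt(2)*u/2 - 21*sqrt(2) + 101/8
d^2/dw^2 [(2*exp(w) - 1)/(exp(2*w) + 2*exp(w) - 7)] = 2*(exp(4*w) - 4*exp(3*w) + 39*exp(2*w) - 2*exp(w) + 42)*exp(w)/(exp(6*w) + 6*exp(5*w) - 9*exp(4*w) - 76*exp(3*w) + 63*exp(2*w) + 294*exp(w) - 343)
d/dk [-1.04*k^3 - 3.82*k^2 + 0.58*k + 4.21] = -3.12*k^2 - 7.64*k + 0.58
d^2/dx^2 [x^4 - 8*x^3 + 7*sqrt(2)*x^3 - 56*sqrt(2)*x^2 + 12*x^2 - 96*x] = 12*x^2 - 48*x + 42*sqrt(2)*x - 112*sqrt(2) + 24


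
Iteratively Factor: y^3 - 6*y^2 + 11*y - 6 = (y - 2)*(y^2 - 4*y + 3) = (y - 2)*(y - 1)*(y - 3)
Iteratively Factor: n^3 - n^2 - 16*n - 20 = (n + 2)*(n^2 - 3*n - 10) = (n + 2)^2*(n - 5)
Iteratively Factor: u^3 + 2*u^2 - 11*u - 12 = (u - 3)*(u^2 + 5*u + 4) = (u - 3)*(u + 4)*(u + 1)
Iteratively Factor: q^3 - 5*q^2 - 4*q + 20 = (q - 5)*(q^2 - 4) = (q - 5)*(q + 2)*(q - 2)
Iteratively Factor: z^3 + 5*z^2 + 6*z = (z + 2)*(z^2 + 3*z) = z*(z + 2)*(z + 3)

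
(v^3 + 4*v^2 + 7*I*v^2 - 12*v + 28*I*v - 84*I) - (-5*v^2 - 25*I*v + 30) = v^3 + 9*v^2 + 7*I*v^2 - 12*v + 53*I*v - 30 - 84*I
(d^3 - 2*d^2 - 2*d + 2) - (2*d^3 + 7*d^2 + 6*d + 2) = -d^3 - 9*d^2 - 8*d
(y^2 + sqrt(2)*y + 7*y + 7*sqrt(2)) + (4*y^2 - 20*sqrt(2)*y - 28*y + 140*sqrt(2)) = 5*y^2 - 19*sqrt(2)*y - 21*y + 147*sqrt(2)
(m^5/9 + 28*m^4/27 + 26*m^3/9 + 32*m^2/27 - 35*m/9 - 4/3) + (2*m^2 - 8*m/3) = m^5/9 + 28*m^4/27 + 26*m^3/9 + 86*m^2/27 - 59*m/9 - 4/3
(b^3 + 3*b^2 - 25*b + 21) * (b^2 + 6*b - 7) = b^5 + 9*b^4 - 14*b^3 - 150*b^2 + 301*b - 147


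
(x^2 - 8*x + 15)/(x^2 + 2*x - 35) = (x - 3)/(x + 7)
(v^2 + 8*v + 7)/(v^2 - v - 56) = (v + 1)/(v - 8)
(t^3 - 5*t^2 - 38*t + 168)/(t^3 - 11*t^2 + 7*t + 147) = (t^2 + 2*t - 24)/(t^2 - 4*t - 21)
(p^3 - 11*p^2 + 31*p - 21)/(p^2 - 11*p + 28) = (p^2 - 4*p + 3)/(p - 4)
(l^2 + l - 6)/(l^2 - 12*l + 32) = (l^2 + l - 6)/(l^2 - 12*l + 32)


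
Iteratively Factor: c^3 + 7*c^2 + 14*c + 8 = (c + 2)*(c^2 + 5*c + 4) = (c + 1)*(c + 2)*(c + 4)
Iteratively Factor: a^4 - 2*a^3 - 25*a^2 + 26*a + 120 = (a - 3)*(a^3 + a^2 - 22*a - 40) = (a - 3)*(a + 4)*(a^2 - 3*a - 10) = (a - 3)*(a + 2)*(a + 4)*(a - 5)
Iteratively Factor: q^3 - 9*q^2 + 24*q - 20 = (q - 2)*(q^2 - 7*q + 10) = (q - 2)^2*(q - 5)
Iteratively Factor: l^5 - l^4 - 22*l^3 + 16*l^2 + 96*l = (l + 4)*(l^4 - 5*l^3 - 2*l^2 + 24*l) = (l + 2)*(l + 4)*(l^3 - 7*l^2 + 12*l) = l*(l + 2)*(l + 4)*(l^2 - 7*l + 12) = l*(l - 4)*(l + 2)*(l + 4)*(l - 3)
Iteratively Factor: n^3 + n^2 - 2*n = (n - 1)*(n^2 + 2*n) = n*(n - 1)*(n + 2)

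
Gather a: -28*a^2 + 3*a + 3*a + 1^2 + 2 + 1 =-28*a^2 + 6*a + 4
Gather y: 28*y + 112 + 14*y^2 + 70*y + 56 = 14*y^2 + 98*y + 168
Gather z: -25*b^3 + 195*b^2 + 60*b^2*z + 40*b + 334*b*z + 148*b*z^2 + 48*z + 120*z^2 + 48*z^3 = -25*b^3 + 195*b^2 + 40*b + 48*z^3 + z^2*(148*b + 120) + z*(60*b^2 + 334*b + 48)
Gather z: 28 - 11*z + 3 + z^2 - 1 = z^2 - 11*z + 30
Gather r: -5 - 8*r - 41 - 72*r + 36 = -80*r - 10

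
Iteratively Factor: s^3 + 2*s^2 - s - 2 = (s - 1)*(s^2 + 3*s + 2) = (s - 1)*(s + 2)*(s + 1)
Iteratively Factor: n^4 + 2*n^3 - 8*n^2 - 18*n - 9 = (n + 3)*(n^3 - n^2 - 5*n - 3) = (n + 1)*(n + 3)*(n^2 - 2*n - 3) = (n + 1)^2*(n + 3)*(n - 3)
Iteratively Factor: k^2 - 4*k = (k - 4)*(k)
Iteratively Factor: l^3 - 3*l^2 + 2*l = (l - 2)*(l^2 - l) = (l - 2)*(l - 1)*(l)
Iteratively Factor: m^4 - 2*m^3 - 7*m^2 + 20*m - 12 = (m - 2)*(m^3 - 7*m + 6) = (m - 2)^2*(m^2 + 2*m - 3) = (m - 2)^2*(m - 1)*(m + 3)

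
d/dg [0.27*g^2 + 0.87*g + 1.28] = 0.54*g + 0.87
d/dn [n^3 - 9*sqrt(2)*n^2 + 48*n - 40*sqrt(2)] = 3*n^2 - 18*sqrt(2)*n + 48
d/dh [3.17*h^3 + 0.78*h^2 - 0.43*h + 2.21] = 9.51*h^2 + 1.56*h - 0.43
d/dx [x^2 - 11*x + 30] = 2*x - 11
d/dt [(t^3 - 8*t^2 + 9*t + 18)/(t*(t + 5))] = (t^4 + 10*t^3 - 49*t^2 - 36*t - 90)/(t^2*(t^2 + 10*t + 25))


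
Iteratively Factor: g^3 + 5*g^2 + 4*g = (g + 4)*(g^2 + g) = g*(g + 4)*(g + 1)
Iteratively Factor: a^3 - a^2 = (a)*(a^2 - a) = a^2*(a - 1)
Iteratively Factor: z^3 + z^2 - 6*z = (z + 3)*(z^2 - 2*z) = (z - 2)*(z + 3)*(z)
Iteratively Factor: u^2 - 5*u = (u - 5)*(u)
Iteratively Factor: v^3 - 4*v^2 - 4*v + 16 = (v - 2)*(v^2 - 2*v - 8) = (v - 4)*(v - 2)*(v + 2)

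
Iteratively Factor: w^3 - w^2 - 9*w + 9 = (w - 1)*(w^2 - 9) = (w - 1)*(w + 3)*(w - 3)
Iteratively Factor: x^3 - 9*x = (x - 3)*(x^2 + 3*x) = x*(x - 3)*(x + 3)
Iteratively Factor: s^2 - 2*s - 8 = (s + 2)*(s - 4)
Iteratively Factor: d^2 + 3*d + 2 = (d + 1)*(d + 2)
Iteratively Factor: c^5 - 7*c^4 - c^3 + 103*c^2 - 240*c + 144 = (c - 1)*(c^4 - 6*c^3 - 7*c^2 + 96*c - 144) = (c - 3)*(c - 1)*(c^3 - 3*c^2 - 16*c + 48) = (c - 4)*(c - 3)*(c - 1)*(c^2 + c - 12) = (c - 4)*(c - 3)^2*(c - 1)*(c + 4)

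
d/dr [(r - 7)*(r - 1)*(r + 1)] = 3*r^2 - 14*r - 1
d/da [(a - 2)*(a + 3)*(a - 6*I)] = 3*a^2 + a*(2 - 12*I) - 6 - 6*I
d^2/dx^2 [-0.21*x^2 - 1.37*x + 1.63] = -0.420000000000000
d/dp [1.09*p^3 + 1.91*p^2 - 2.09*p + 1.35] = 3.27*p^2 + 3.82*p - 2.09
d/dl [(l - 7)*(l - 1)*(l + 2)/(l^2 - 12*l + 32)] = (l^4 - 24*l^3 + 177*l^2 - 412*l - 120)/(l^4 - 24*l^3 + 208*l^2 - 768*l + 1024)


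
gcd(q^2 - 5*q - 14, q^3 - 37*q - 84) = q - 7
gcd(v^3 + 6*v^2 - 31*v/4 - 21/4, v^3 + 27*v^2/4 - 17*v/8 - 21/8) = v^2 + 15*v/2 + 7/2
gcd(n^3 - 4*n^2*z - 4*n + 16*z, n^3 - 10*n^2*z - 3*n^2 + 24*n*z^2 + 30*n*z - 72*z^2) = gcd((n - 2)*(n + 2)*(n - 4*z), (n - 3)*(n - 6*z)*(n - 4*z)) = -n + 4*z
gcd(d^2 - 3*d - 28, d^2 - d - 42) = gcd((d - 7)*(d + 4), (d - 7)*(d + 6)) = d - 7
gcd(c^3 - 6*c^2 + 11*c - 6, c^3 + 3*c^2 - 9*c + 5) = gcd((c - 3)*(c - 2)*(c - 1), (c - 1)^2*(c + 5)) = c - 1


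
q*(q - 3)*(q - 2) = q^3 - 5*q^2 + 6*q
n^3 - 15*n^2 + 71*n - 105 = (n - 7)*(n - 5)*(n - 3)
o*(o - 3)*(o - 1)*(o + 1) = o^4 - 3*o^3 - o^2 + 3*o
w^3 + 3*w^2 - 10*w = w*(w - 2)*(w + 5)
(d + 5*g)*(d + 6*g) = d^2 + 11*d*g + 30*g^2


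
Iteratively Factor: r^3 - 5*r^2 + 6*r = (r - 3)*(r^2 - 2*r) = (r - 3)*(r - 2)*(r)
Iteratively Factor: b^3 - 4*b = (b + 2)*(b^2 - 2*b) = b*(b + 2)*(b - 2)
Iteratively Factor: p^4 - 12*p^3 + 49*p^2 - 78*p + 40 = (p - 2)*(p^3 - 10*p^2 + 29*p - 20) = (p - 2)*(p - 1)*(p^2 - 9*p + 20) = (p - 4)*(p - 2)*(p - 1)*(p - 5)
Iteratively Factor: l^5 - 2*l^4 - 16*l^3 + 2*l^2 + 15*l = (l - 5)*(l^4 + 3*l^3 - l^2 - 3*l) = l*(l - 5)*(l^3 + 3*l^2 - l - 3) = l*(l - 5)*(l - 1)*(l^2 + 4*l + 3) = l*(l - 5)*(l - 1)*(l + 1)*(l + 3)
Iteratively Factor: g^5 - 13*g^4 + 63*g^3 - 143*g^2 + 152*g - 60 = (g - 2)*(g^4 - 11*g^3 + 41*g^2 - 61*g + 30) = (g - 5)*(g - 2)*(g^3 - 6*g^2 + 11*g - 6) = (g - 5)*(g - 2)*(g - 1)*(g^2 - 5*g + 6) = (g - 5)*(g - 3)*(g - 2)*(g - 1)*(g - 2)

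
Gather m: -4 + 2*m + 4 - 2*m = 0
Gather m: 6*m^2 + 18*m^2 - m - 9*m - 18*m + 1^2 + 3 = 24*m^2 - 28*m + 4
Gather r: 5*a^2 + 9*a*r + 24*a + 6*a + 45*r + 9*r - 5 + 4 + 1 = 5*a^2 + 30*a + r*(9*a + 54)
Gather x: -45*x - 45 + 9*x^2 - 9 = 9*x^2 - 45*x - 54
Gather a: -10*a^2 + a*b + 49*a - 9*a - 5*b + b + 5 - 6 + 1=-10*a^2 + a*(b + 40) - 4*b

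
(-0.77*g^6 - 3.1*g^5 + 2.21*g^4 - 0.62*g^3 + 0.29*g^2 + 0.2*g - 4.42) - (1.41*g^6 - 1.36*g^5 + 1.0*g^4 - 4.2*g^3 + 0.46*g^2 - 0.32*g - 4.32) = -2.18*g^6 - 1.74*g^5 + 1.21*g^4 + 3.58*g^3 - 0.17*g^2 + 0.52*g - 0.0999999999999996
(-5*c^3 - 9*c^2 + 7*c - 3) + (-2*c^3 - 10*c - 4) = -7*c^3 - 9*c^2 - 3*c - 7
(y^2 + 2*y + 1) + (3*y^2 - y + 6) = 4*y^2 + y + 7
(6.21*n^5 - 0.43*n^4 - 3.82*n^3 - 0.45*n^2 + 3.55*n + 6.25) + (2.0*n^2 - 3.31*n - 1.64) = 6.21*n^5 - 0.43*n^4 - 3.82*n^3 + 1.55*n^2 + 0.24*n + 4.61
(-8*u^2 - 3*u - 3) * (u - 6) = -8*u^3 + 45*u^2 + 15*u + 18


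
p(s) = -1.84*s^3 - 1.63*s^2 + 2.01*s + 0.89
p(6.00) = -443.17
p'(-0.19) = 2.43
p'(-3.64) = -59.26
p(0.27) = 1.28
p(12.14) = -3507.04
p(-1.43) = 0.06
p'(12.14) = -851.10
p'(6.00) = -216.27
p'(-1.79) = -9.84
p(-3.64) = 60.72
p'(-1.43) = -4.62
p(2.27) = -24.47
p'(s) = -5.52*s^2 - 3.26*s + 2.01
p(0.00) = 0.89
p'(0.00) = 2.01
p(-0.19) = 0.46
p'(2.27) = -33.83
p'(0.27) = 0.73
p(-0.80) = -0.82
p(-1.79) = 2.62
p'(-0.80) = 1.09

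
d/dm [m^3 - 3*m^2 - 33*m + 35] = 3*m^2 - 6*m - 33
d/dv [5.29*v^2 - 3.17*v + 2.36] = 10.58*v - 3.17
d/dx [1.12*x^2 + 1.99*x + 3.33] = 2.24*x + 1.99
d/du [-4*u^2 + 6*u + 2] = 6 - 8*u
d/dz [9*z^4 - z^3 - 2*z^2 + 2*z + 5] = 36*z^3 - 3*z^2 - 4*z + 2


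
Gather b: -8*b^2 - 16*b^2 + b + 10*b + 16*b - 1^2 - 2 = -24*b^2 + 27*b - 3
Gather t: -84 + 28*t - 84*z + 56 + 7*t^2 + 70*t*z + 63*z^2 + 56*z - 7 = 7*t^2 + t*(70*z + 28) + 63*z^2 - 28*z - 35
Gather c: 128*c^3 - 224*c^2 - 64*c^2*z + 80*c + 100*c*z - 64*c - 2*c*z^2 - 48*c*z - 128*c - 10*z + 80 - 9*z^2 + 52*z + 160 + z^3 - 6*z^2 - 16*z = 128*c^3 + c^2*(-64*z - 224) + c*(-2*z^2 + 52*z - 112) + z^3 - 15*z^2 + 26*z + 240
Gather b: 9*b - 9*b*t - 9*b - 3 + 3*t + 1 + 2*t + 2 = -9*b*t + 5*t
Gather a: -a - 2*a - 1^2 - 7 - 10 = -3*a - 18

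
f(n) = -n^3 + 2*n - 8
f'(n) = 2 - 3*n^2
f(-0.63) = -9.01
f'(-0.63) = 0.81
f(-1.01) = -8.99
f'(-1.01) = -1.06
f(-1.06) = -8.93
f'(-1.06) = -1.37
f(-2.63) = 4.93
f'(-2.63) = -18.75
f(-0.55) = -8.93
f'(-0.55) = 1.09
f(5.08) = -128.94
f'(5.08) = -75.42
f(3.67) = -50.09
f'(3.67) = -38.41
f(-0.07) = -8.14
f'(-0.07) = 1.99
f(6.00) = -212.00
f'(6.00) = -106.00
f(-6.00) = 196.00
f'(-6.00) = -106.00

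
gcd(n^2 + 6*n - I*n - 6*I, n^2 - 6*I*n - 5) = n - I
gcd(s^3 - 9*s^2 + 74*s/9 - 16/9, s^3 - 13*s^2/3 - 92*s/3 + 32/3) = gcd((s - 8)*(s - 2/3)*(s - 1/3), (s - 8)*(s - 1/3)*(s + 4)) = s^2 - 25*s/3 + 8/3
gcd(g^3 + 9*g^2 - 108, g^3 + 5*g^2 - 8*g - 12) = g + 6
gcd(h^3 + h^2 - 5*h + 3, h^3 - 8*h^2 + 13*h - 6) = h^2 - 2*h + 1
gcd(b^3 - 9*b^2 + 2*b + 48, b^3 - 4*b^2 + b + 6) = b - 3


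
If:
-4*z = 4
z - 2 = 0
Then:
No Solution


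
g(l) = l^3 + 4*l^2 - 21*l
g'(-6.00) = 39.00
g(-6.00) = 54.00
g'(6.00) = 135.00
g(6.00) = 234.00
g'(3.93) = 56.77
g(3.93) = 39.95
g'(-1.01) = -26.02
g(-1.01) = 24.26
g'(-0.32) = -23.25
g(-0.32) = 7.10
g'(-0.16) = -22.20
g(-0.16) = 3.46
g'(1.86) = 4.26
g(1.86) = -18.79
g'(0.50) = -16.25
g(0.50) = -9.38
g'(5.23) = 102.90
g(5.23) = 142.64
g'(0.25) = -18.81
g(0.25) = -4.98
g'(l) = 3*l^2 + 8*l - 21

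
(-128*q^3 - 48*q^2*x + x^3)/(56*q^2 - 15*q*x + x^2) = (16*q^2 + 8*q*x + x^2)/(-7*q + x)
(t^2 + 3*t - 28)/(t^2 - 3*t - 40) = (-t^2 - 3*t + 28)/(-t^2 + 3*t + 40)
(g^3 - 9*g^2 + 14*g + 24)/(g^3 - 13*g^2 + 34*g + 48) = (g - 4)/(g - 8)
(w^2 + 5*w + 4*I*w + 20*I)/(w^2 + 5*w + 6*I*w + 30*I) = (w + 4*I)/(w + 6*I)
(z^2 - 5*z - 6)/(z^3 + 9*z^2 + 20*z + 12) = (z - 6)/(z^2 + 8*z + 12)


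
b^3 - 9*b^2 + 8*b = b*(b - 8)*(b - 1)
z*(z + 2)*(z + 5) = z^3 + 7*z^2 + 10*z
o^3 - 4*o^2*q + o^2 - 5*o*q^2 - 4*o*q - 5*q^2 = (o + 1)*(o - 5*q)*(o + q)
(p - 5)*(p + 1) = p^2 - 4*p - 5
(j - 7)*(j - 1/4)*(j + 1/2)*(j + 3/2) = j^4 - 21*j^3/4 - 12*j^2 - 31*j/16 + 21/16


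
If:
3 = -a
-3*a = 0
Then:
No Solution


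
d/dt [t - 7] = 1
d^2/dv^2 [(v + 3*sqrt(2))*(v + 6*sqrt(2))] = 2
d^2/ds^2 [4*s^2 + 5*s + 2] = 8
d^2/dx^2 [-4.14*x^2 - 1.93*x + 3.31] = -8.28000000000000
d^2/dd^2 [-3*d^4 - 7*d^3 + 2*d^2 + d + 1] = -36*d^2 - 42*d + 4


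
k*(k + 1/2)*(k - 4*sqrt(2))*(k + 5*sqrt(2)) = k^4 + k^3/2 + sqrt(2)*k^3 - 40*k^2 + sqrt(2)*k^2/2 - 20*k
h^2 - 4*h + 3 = (h - 3)*(h - 1)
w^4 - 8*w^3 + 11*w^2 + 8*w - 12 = (w - 6)*(w - 2)*(w - 1)*(w + 1)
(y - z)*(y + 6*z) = y^2 + 5*y*z - 6*z^2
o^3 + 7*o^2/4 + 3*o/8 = o*(o + 1/4)*(o + 3/2)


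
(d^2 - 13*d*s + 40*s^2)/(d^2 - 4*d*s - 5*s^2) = (d - 8*s)/(d + s)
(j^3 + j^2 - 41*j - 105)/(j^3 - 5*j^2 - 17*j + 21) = (j + 5)/(j - 1)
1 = 1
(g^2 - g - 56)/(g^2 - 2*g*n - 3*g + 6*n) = (g^2 - g - 56)/(g^2 - 2*g*n - 3*g + 6*n)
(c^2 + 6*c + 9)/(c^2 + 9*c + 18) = (c + 3)/(c + 6)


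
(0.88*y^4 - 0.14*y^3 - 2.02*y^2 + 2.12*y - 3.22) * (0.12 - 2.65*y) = -2.332*y^5 + 0.4766*y^4 + 5.3362*y^3 - 5.8604*y^2 + 8.7874*y - 0.3864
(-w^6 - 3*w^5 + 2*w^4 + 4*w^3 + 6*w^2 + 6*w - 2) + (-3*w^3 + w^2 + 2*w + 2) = -w^6 - 3*w^5 + 2*w^4 + w^3 + 7*w^2 + 8*w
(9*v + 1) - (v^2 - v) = -v^2 + 10*v + 1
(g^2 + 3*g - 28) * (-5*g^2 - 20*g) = -5*g^4 - 35*g^3 + 80*g^2 + 560*g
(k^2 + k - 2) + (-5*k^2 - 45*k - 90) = -4*k^2 - 44*k - 92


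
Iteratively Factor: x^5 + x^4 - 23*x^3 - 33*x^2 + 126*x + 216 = (x - 4)*(x^4 + 5*x^3 - 3*x^2 - 45*x - 54) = (x - 4)*(x + 2)*(x^3 + 3*x^2 - 9*x - 27) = (x - 4)*(x - 3)*(x + 2)*(x^2 + 6*x + 9) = (x - 4)*(x - 3)*(x + 2)*(x + 3)*(x + 3)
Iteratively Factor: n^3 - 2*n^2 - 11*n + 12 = (n - 1)*(n^2 - n - 12) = (n - 1)*(n + 3)*(n - 4)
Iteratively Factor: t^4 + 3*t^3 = (t)*(t^3 + 3*t^2) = t*(t + 3)*(t^2) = t^2*(t + 3)*(t)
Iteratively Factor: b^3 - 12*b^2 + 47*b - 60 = (b - 5)*(b^2 - 7*b + 12) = (b - 5)*(b - 3)*(b - 4)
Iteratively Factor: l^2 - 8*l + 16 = (l - 4)*(l - 4)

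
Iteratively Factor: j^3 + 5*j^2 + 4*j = (j + 4)*(j^2 + j) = (j + 1)*(j + 4)*(j)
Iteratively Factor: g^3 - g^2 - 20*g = (g - 5)*(g^2 + 4*g) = g*(g - 5)*(g + 4)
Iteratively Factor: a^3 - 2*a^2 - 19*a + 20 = (a - 1)*(a^2 - a - 20) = (a - 5)*(a - 1)*(a + 4)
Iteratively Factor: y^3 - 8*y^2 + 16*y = (y)*(y^2 - 8*y + 16) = y*(y - 4)*(y - 4)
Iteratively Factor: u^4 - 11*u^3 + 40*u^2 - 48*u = (u - 3)*(u^3 - 8*u^2 + 16*u) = (u - 4)*(u - 3)*(u^2 - 4*u) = u*(u - 4)*(u - 3)*(u - 4)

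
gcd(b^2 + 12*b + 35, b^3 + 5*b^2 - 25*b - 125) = b + 5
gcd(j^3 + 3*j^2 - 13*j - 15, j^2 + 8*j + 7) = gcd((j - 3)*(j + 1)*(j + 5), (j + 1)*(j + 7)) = j + 1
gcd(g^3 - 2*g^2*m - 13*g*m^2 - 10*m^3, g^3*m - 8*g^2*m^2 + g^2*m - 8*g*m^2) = 1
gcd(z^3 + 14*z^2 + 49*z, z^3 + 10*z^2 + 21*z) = z^2 + 7*z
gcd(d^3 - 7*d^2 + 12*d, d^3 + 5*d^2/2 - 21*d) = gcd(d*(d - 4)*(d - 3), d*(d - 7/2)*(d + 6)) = d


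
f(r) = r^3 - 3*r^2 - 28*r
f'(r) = 3*r^2 - 6*r - 28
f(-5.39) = -92.83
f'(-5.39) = 91.50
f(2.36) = -69.64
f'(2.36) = -25.45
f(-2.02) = 36.08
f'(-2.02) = -3.64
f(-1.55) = 32.47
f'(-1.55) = -11.49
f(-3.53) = 17.47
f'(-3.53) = 30.56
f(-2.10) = 36.31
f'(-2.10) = -2.17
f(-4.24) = -11.44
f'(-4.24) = 51.37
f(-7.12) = -313.67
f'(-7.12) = 166.80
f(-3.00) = 30.00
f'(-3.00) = 17.00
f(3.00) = -84.00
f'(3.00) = -19.00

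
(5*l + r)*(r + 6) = 5*l*r + 30*l + r^2 + 6*r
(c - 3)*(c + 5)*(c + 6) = c^3 + 8*c^2 - 3*c - 90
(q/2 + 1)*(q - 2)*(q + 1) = q^3/2 + q^2/2 - 2*q - 2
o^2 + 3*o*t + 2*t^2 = (o + t)*(o + 2*t)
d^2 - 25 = (d - 5)*(d + 5)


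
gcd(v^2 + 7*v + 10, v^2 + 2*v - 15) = v + 5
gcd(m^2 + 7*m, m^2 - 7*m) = m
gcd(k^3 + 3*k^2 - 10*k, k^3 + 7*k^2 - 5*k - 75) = k + 5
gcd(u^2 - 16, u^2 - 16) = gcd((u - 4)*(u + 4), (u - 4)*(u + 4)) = u^2 - 16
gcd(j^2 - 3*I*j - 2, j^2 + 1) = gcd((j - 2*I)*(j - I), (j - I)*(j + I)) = j - I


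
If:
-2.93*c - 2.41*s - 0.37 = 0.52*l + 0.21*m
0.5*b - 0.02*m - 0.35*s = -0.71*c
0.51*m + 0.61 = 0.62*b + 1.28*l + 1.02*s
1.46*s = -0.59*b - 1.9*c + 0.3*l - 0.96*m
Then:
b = 0.994110091797458*s + 0.352682551753859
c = -0.271289034935772*s - 0.23716529462768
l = 0.464188823078257 - 2.18604106563203*s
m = 0.397695834563845 - 2.27800844528348*s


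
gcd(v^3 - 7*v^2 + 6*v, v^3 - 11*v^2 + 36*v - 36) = v - 6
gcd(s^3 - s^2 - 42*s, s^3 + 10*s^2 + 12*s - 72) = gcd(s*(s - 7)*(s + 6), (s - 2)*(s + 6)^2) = s + 6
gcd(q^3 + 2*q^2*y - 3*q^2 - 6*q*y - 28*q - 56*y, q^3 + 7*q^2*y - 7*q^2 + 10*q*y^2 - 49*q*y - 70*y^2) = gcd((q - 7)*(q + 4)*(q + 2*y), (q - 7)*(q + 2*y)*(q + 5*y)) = q^2 + 2*q*y - 7*q - 14*y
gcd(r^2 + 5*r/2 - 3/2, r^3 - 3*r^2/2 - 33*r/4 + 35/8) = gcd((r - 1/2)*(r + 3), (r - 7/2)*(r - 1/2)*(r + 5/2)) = r - 1/2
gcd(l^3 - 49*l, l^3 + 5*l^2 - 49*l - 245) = l^2 - 49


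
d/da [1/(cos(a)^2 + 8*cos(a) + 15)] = 2*(cos(a) + 4)*sin(a)/(cos(a)^2 + 8*cos(a) + 15)^2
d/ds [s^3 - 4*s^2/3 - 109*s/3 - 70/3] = 3*s^2 - 8*s/3 - 109/3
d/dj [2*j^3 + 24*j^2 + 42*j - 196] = 6*j^2 + 48*j + 42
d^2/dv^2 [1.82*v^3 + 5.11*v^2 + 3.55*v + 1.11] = 10.92*v + 10.22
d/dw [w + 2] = 1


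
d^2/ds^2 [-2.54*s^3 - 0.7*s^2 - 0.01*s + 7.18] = -15.24*s - 1.4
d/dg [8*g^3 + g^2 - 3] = 2*g*(12*g + 1)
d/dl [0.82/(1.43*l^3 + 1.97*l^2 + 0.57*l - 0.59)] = (-3.5178*l^2 - 3.2308*l - 0.4674)/(1.43*l^3 + 1.97*l^2 + 0.57*l - 0.59)^2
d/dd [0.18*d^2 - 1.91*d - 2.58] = 0.36*d - 1.91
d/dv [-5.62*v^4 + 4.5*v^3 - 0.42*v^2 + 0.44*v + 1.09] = -22.48*v^3 + 13.5*v^2 - 0.84*v + 0.44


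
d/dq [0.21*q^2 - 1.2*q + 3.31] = 0.42*q - 1.2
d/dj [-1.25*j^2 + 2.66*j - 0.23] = 2.66 - 2.5*j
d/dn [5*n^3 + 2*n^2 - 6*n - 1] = 15*n^2 + 4*n - 6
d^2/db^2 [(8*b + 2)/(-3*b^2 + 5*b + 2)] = 4*((4*b + 1)*(6*b - 5)^2 + (36*b - 17)*(-3*b^2 + 5*b + 2))/(-3*b^2 + 5*b + 2)^3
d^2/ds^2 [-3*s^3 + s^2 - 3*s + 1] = 2 - 18*s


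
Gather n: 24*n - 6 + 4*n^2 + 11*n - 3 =4*n^2 + 35*n - 9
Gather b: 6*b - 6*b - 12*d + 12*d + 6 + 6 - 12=0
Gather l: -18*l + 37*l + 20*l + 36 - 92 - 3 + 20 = 39*l - 39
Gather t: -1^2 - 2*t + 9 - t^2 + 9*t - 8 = -t^2 + 7*t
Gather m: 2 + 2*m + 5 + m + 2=3*m + 9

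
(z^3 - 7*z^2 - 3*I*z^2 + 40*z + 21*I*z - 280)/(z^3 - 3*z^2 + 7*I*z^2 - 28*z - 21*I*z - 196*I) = (z^2 - 3*I*z + 40)/(z^2 + z*(4 + 7*I) + 28*I)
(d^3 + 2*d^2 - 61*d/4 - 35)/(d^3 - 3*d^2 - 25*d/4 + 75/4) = (2*d^2 - d - 28)/(2*d^2 - 11*d + 15)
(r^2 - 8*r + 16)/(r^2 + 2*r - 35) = (r^2 - 8*r + 16)/(r^2 + 2*r - 35)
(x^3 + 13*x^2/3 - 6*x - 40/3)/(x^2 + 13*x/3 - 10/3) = (3*x^2 - 2*x - 8)/(3*x - 2)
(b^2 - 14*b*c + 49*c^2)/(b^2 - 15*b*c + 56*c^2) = (b - 7*c)/(b - 8*c)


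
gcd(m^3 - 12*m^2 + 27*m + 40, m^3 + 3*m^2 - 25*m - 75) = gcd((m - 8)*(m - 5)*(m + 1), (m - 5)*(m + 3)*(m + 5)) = m - 5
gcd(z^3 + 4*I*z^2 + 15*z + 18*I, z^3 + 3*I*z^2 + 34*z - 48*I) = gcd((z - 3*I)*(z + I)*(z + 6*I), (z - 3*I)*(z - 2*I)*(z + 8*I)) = z - 3*I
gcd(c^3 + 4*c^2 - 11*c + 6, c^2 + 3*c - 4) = c - 1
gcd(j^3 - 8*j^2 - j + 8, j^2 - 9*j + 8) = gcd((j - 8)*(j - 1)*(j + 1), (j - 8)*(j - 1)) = j^2 - 9*j + 8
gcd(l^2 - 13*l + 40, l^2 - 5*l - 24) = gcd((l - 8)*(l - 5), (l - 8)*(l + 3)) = l - 8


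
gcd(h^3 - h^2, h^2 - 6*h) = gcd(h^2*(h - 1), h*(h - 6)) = h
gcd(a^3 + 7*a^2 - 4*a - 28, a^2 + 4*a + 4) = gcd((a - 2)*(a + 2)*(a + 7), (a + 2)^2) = a + 2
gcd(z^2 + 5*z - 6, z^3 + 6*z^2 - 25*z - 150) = z + 6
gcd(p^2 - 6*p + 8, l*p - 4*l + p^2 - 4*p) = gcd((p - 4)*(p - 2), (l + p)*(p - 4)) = p - 4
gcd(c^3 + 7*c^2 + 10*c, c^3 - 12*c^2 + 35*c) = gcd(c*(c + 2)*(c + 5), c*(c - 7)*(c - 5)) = c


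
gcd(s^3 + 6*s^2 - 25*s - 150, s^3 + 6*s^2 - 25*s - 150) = s^3 + 6*s^2 - 25*s - 150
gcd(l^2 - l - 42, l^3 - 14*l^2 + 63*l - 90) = 1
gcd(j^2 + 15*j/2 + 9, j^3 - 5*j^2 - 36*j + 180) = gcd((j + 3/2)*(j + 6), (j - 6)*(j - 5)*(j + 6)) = j + 6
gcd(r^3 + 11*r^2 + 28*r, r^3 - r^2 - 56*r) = r^2 + 7*r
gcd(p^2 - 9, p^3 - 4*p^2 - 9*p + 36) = p^2 - 9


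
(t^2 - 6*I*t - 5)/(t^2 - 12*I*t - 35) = (t - I)/(t - 7*I)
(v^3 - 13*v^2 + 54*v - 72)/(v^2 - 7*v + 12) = v - 6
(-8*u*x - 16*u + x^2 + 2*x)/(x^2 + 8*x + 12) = (-8*u + x)/(x + 6)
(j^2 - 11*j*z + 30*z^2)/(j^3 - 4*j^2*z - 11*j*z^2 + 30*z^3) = (-j + 6*z)/(-j^2 - j*z + 6*z^2)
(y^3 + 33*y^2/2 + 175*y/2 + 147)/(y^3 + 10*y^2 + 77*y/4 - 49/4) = 2*(y + 6)/(2*y - 1)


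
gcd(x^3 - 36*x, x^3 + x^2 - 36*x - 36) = x^2 - 36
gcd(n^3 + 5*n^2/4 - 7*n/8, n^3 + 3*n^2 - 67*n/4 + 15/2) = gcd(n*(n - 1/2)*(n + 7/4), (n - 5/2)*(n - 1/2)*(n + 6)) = n - 1/2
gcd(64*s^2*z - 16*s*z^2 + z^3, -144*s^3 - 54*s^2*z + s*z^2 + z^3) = -8*s + z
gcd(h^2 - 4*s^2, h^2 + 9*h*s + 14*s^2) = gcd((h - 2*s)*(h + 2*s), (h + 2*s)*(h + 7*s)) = h + 2*s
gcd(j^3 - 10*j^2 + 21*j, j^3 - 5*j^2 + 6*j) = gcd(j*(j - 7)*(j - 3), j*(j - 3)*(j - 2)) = j^2 - 3*j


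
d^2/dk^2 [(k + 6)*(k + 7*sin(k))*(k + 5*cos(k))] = -7*k^2*sin(k) - 5*k^2*cos(k) - 62*k*sin(k) - 70*k*sin(2*k) - 2*k*cos(k) + 6*k - 46*sin(k) - 420*sin(2*k) + 94*cos(k) + 70*cos(2*k) + 12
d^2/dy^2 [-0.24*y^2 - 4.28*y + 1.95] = -0.480000000000000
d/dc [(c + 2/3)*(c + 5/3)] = 2*c + 7/3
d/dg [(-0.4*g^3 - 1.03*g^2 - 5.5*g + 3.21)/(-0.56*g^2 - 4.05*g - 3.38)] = (0.224*g^4 + 3.24*g^3 + 5.1475*g^2 + 10.558*g + 31.5905)/(0.3136*g^4 + 4.536*g^3 + 20.1881*g^2 + 27.378*g + 11.4244)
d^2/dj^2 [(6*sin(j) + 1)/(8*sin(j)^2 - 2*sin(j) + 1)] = 4*(-864*sin(j)^5 - 88*sin(j)^4 + 100*sin(j)^2 + 589*sin(j) - 309*sin(3*j) + 48*sin(5*j) + 4)/(8*sin(j)^2 - 2*sin(j) + 1)^3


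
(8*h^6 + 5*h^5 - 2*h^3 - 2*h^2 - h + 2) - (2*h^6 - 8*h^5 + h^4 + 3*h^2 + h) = 6*h^6 + 13*h^5 - h^4 - 2*h^3 - 5*h^2 - 2*h + 2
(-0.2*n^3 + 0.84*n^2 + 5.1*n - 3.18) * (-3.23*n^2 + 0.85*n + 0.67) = 0.646*n^5 - 2.8832*n^4 - 15.893*n^3 + 15.1692*n^2 + 0.714*n - 2.1306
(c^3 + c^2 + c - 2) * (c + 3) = c^4 + 4*c^3 + 4*c^2 + c - 6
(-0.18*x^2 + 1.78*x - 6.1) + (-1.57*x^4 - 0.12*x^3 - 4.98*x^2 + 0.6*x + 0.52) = -1.57*x^4 - 0.12*x^3 - 5.16*x^2 + 2.38*x - 5.58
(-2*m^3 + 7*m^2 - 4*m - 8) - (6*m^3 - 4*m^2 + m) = -8*m^3 + 11*m^2 - 5*m - 8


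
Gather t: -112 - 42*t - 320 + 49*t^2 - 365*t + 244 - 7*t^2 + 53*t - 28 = 42*t^2 - 354*t - 216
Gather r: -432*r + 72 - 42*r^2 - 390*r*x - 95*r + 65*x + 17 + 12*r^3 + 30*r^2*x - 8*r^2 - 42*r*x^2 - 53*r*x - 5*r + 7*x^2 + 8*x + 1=12*r^3 + r^2*(30*x - 50) + r*(-42*x^2 - 443*x - 532) + 7*x^2 + 73*x + 90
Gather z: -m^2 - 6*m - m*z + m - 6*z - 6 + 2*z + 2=-m^2 - 5*m + z*(-m - 4) - 4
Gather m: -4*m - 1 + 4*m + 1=0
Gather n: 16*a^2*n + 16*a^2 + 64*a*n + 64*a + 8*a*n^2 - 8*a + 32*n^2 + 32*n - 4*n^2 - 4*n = 16*a^2 + 56*a + n^2*(8*a + 28) + n*(16*a^2 + 64*a + 28)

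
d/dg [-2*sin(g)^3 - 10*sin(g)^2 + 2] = -2*(3*sin(g) + 10)*sin(g)*cos(g)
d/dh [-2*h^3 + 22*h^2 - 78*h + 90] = -6*h^2 + 44*h - 78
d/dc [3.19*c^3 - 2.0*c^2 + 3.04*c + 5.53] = 9.57*c^2 - 4.0*c + 3.04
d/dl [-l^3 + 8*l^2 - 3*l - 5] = -3*l^2 + 16*l - 3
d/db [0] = 0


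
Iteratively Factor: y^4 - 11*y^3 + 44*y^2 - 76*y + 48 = (y - 2)*(y^3 - 9*y^2 + 26*y - 24) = (y - 2)^2*(y^2 - 7*y + 12) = (y - 4)*(y - 2)^2*(y - 3)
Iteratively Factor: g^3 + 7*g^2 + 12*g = (g + 3)*(g^2 + 4*g) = (g + 3)*(g + 4)*(g)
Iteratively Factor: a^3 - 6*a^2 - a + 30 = (a + 2)*(a^2 - 8*a + 15) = (a - 3)*(a + 2)*(a - 5)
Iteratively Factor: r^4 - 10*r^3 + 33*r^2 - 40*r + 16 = (r - 4)*(r^3 - 6*r^2 + 9*r - 4) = (r - 4)*(r - 1)*(r^2 - 5*r + 4) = (r - 4)^2*(r - 1)*(r - 1)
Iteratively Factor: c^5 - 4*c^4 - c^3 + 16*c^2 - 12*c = (c + 2)*(c^4 - 6*c^3 + 11*c^2 - 6*c) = (c - 1)*(c + 2)*(c^3 - 5*c^2 + 6*c) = (c - 2)*(c - 1)*(c + 2)*(c^2 - 3*c) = (c - 3)*(c - 2)*(c - 1)*(c + 2)*(c)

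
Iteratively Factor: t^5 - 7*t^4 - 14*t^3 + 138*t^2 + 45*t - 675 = (t + 3)*(t^4 - 10*t^3 + 16*t^2 + 90*t - 225) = (t + 3)^2*(t^3 - 13*t^2 + 55*t - 75) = (t - 3)*(t + 3)^2*(t^2 - 10*t + 25) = (t - 5)*(t - 3)*(t + 3)^2*(t - 5)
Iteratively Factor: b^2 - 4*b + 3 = (b - 1)*(b - 3)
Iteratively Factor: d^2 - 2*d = (d)*(d - 2)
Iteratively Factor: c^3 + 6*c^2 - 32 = (c - 2)*(c^2 + 8*c + 16) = (c - 2)*(c + 4)*(c + 4)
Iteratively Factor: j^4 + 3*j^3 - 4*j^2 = (j)*(j^3 + 3*j^2 - 4*j) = j*(j - 1)*(j^2 + 4*j) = j^2*(j - 1)*(j + 4)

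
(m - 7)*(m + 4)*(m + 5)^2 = m^4 + 7*m^3 - 33*m^2 - 355*m - 700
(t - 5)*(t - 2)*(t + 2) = t^3 - 5*t^2 - 4*t + 20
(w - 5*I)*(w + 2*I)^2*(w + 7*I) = w^4 + 6*I*w^3 + 23*w^2 + 132*I*w - 140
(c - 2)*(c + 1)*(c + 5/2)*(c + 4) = c^4 + 11*c^3/2 + 3*c^2/2 - 23*c - 20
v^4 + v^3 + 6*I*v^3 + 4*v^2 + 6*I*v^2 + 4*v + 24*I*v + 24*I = (v + 1)*(v - 2*I)*(v + 2*I)*(v + 6*I)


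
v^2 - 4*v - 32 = (v - 8)*(v + 4)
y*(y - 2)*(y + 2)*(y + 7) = y^4 + 7*y^3 - 4*y^2 - 28*y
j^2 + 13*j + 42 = (j + 6)*(j + 7)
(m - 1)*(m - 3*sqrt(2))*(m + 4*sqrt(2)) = m^3 - m^2 + sqrt(2)*m^2 - 24*m - sqrt(2)*m + 24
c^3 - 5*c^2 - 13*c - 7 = (c - 7)*(c + 1)^2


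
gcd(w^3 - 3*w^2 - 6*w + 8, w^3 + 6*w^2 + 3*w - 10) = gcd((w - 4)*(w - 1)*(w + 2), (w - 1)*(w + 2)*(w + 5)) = w^2 + w - 2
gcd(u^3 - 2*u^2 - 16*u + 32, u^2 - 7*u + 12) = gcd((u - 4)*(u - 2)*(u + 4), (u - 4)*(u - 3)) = u - 4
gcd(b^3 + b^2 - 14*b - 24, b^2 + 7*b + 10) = b + 2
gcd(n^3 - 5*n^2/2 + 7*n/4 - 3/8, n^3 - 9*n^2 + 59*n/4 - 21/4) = n^2 - 2*n + 3/4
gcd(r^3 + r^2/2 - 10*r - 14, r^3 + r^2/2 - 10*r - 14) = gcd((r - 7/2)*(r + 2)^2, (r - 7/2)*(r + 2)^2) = r^3 + r^2/2 - 10*r - 14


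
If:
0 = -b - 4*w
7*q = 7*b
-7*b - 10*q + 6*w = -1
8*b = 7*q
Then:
No Solution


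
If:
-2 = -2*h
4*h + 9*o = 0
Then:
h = 1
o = -4/9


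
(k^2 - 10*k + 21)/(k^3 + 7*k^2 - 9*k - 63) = (k - 7)/(k^2 + 10*k + 21)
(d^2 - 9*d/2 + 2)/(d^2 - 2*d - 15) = (-d^2 + 9*d/2 - 2)/(-d^2 + 2*d + 15)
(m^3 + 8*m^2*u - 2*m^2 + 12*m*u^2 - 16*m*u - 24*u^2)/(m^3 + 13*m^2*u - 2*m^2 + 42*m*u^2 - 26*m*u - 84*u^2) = (m + 2*u)/(m + 7*u)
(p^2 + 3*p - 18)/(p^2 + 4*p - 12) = (p - 3)/(p - 2)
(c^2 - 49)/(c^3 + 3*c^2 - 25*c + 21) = (c - 7)/(c^2 - 4*c + 3)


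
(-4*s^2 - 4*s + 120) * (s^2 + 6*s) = -4*s^4 - 28*s^3 + 96*s^2 + 720*s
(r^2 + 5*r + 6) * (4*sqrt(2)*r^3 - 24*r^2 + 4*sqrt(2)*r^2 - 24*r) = 4*sqrt(2)*r^5 - 24*r^4 + 24*sqrt(2)*r^4 - 144*r^3 + 44*sqrt(2)*r^3 - 264*r^2 + 24*sqrt(2)*r^2 - 144*r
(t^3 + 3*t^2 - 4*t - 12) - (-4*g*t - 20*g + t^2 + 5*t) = 4*g*t + 20*g + t^3 + 2*t^2 - 9*t - 12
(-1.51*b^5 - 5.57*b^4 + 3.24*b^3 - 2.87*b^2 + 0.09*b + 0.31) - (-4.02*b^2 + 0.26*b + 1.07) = -1.51*b^5 - 5.57*b^4 + 3.24*b^3 + 1.15*b^2 - 0.17*b - 0.76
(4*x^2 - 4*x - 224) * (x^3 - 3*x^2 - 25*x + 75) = 4*x^5 - 16*x^4 - 312*x^3 + 1072*x^2 + 5300*x - 16800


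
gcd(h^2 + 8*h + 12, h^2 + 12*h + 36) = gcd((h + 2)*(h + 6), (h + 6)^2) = h + 6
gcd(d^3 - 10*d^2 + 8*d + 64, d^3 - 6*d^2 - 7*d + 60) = d - 4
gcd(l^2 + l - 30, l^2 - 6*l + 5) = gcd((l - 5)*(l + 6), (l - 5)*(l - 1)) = l - 5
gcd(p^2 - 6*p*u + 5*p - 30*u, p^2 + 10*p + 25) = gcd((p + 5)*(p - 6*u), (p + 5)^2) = p + 5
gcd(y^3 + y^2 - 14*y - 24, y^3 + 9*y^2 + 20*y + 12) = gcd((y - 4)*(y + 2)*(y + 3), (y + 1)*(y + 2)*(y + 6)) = y + 2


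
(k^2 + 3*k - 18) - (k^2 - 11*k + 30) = 14*k - 48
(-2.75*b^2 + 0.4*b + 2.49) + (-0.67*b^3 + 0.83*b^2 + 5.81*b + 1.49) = -0.67*b^3 - 1.92*b^2 + 6.21*b + 3.98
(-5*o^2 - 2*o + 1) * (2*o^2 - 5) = -10*o^4 - 4*o^3 + 27*o^2 + 10*o - 5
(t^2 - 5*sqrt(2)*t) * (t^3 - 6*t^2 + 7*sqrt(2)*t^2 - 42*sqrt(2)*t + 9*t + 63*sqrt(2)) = t^5 - 6*t^4 + 2*sqrt(2)*t^4 - 61*t^3 - 12*sqrt(2)*t^3 + 18*sqrt(2)*t^2 + 420*t^2 - 630*t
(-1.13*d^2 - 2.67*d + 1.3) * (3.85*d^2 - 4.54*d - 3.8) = -4.3505*d^4 - 5.1493*d^3 + 21.4208*d^2 + 4.244*d - 4.94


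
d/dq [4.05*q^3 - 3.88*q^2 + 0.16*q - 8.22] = 12.15*q^2 - 7.76*q + 0.16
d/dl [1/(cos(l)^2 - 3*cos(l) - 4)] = (2*cos(l) - 3)*sin(l)/(sin(l)^2 + 3*cos(l) + 3)^2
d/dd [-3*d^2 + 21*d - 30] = 21 - 6*d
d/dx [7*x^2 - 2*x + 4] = 14*x - 2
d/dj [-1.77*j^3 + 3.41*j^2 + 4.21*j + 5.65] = -5.31*j^2 + 6.82*j + 4.21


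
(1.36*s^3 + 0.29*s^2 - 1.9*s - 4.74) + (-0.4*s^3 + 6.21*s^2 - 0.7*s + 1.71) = 0.96*s^3 + 6.5*s^2 - 2.6*s - 3.03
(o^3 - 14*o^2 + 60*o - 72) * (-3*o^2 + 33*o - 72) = -3*o^5 + 75*o^4 - 714*o^3 + 3204*o^2 - 6696*o + 5184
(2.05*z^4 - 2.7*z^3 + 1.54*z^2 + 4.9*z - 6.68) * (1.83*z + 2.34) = 3.7515*z^5 - 0.144000000000001*z^4 - 3.4998*z^3 + 12.5706*z^2 - 0.7584*z - 15.6312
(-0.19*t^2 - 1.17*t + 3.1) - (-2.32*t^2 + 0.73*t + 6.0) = 2.13*t^2 - 1.9*t - 2.9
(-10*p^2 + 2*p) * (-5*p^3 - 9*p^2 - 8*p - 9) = 50*p^5 + 80*p^4 + 62*p^3 + 74*p^2 - 18*p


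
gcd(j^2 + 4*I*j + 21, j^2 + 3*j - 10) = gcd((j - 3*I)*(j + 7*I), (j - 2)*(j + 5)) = 1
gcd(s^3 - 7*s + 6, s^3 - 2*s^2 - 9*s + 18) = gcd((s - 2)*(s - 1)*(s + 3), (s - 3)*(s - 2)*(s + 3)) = s^2 + s - 6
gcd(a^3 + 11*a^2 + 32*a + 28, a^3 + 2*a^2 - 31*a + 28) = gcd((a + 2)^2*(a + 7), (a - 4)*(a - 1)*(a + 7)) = a + 7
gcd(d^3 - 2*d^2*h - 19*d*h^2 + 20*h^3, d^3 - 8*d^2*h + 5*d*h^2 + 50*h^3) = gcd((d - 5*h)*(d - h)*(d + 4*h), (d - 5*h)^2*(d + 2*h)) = d - 5*h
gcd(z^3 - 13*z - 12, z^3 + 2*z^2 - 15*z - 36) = z^2 - z - 12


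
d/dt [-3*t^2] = -6*t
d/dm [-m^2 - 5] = -2*m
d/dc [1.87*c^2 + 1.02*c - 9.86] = 3.74*c + 1.02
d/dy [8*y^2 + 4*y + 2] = 16*y + 4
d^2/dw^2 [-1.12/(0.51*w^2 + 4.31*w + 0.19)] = (0.582624*w^2 + 4.923744*w - 1.12*(1.02*w + 4.31)*(2.04*w + 8.62) + 0.217056)/(0.51*w^2 + 4.31*w + 0.19)^3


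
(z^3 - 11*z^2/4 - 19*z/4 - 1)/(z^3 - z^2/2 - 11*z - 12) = (4*z^2 + 5*z + 1)/(2*(2*z^2 + 7*z + 6))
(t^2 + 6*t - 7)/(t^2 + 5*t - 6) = (t + 7)/(t + 6)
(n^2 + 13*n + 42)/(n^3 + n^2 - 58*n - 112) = (n + 6)/(n^2 - 6*n - 16)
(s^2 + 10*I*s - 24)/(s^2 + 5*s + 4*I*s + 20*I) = (s + 6*I)/(s + 5)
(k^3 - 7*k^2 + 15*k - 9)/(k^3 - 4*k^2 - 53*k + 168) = (k^2 - 4*k + 3)/(k^2 - k - 56)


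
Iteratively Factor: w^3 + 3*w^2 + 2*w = (w)*(w^2 + 3*w + 2) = w*(w + 2)*(w + 1)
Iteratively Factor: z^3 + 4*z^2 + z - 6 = (z - 1)*(z^2 + 5*z + 6) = (z - 1)*(z + 3)*(z + 2)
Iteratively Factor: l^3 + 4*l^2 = (l)*(l^2 + 4*l) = l^2*(l + 4)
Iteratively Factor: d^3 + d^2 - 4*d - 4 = (d + 1)*(d^2 - 4) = (d - 2)*(d + 1)*(d + 2)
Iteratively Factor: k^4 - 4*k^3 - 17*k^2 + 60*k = (k)*(k^3 - 4*k^2 - 17*k + 60) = k*(k - 3)*(k^2 - k - 20) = k*(k - 3)*(k + 4)*(k - 5)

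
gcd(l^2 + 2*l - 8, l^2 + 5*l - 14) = l - 2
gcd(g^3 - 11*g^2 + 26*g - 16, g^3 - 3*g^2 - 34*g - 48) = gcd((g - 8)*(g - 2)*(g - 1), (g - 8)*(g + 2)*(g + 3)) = g - 8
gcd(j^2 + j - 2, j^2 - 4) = j + 2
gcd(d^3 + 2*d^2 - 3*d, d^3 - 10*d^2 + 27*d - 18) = d - 1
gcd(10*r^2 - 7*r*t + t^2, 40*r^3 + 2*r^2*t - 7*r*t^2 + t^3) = 5*r - t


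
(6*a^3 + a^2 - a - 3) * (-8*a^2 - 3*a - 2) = -48*a^5 - 26*a^4 - 7*a^3 + 25*a^2 + 11*a + 6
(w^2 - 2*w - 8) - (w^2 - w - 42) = 34 - w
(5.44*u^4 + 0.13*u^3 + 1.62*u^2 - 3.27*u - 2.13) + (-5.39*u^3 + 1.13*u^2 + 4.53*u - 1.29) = 5.44*u^4 - 5.26*u^3 + 2.75*u^2 + 1.26*u - 3.42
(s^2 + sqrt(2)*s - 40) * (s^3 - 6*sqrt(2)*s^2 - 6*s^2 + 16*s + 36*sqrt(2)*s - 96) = s^5 - 5*sqrt(2)*s^4 - 6*s^4 - 36*s^3 + 30*sqrt(2)*s^3 + 216*s^2 + 256*sqrt(2)*s^2 - 1536*sqrt(2)*s - 640*s + 3840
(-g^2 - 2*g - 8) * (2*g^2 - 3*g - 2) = -2*g^4 - g^3 - 8*g^2 + 28*g + 16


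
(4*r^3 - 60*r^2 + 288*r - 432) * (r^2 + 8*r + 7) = 4*r^5 - 28*r^4 - 164*r^3 + 1452*r^2 - 1440*r - 3024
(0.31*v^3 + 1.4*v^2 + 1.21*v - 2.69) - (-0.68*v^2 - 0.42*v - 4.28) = 0.31*v^3 + 2.08*v^2 + 1.63*v + 1.59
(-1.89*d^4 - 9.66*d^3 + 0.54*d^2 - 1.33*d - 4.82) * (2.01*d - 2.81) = -3.7989*d^5 - 14.1057*d^4 + 28.23*d^3 - 4.1907*d^2 - 5.9509*d + 13.5442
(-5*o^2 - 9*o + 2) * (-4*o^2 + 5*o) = 20*o^4 + 11*o^3 - 53*o^2 + 10*o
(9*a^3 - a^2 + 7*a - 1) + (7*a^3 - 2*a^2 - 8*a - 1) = 16*a^3 - 3*a^2 - a - 2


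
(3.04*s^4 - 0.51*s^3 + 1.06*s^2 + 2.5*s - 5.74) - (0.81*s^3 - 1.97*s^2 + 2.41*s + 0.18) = 3.04*s^4 - 1.32*s^3 + 3.03*s^2 + 0.0899999999999999*s - 5.92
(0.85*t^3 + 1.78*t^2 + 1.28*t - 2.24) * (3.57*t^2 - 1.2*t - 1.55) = 3.0345*t^5 + 5.3346*t^4 + 1.1161*t^3 - 12.2918*t^2 + 0.704*t + 3.472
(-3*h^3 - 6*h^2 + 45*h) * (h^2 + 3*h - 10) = -3*h^5 - 15*h^4 + 57*h^3 + 195*h^2 - 450*h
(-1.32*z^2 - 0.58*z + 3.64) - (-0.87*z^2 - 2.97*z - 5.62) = -0.45*z^2 + 2.39*z + 9.26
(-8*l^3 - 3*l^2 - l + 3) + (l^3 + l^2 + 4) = -7*l^3 - 2*l^2 - l + 7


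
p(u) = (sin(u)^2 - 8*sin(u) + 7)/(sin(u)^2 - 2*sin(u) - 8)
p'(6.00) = 1.54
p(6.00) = -1.26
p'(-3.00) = -1.38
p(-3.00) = -1.06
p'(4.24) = -1.69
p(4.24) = -2.75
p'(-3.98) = -0.49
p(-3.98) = -0.18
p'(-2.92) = -1.47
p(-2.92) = -1.17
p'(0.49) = 0.76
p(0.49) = -0.40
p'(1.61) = -0.03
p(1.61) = -0.00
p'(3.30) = -1.39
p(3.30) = -1.08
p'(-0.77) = 1.95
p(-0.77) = -2.13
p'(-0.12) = 1.35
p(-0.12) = -1.03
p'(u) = (-2*sin(u)*cos(u) + 2*cos(u))*(sin(u)^2 - 8*sin(u) + 7)/(sin(u)^2 - 2*sin(u) - 8)^2 + (2*sin(u)*cos(u) - 8*cos(u))/(sin(u)^2 - 2*sin(u) - 8) = 6*(sin(u)^2 - 5*sin(u) + 13)*cos(u)/((sin(u) - 4)^2*(sin(u) + 2)^2)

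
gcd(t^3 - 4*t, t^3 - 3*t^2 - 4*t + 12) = t^2 - 4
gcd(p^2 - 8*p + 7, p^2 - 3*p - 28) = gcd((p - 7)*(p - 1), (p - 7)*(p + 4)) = p - 7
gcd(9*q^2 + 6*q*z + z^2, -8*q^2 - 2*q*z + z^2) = 1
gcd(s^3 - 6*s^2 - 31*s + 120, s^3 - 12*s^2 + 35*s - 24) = s^2 - 11*s + 24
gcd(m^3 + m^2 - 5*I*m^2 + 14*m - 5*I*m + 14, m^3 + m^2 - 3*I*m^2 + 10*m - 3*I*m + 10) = m^2 + m*(1 + 2*I) + 2*I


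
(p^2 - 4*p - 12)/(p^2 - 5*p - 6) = (p + 2)/(p + 1)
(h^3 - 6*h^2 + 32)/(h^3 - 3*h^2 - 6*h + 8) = (h - 4)/(h - 1)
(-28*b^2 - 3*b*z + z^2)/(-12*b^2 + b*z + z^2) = (-7*b + z)/(-3*b + z)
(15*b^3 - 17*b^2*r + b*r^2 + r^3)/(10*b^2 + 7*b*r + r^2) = (3*b^2 - 4*b*r + r^2)/(2*b + r)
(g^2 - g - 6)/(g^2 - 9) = (g + 2)/(g + 3)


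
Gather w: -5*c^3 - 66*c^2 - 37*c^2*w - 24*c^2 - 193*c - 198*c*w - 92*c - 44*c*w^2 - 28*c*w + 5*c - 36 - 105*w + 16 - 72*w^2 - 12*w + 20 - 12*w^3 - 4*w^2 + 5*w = -5*c^3 - 90*c^2 - 280*c - 12*w^3 + w^2*(-44*c - 76) + w*(-37*c^2 - 226*c - 112)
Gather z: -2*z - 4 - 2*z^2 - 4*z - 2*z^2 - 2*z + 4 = -4*z^2 - 8*z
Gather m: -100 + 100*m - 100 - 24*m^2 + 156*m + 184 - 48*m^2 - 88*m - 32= -72*m^2 + 168*m - 48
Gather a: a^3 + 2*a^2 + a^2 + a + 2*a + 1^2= a^3 + 3*a^2 + 3*a + 1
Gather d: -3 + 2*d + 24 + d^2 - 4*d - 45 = d^2 - 2*d - 24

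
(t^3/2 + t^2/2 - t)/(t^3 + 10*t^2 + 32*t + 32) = t*(t - 1)/(2*(t^2 + 8*t + 16))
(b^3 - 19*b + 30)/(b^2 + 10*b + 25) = (b^2 - 5*b + 6)/(b + 5)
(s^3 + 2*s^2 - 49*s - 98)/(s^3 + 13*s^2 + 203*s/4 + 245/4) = 4*(s^2 - 5*s - 14)/(4*s^2 + 24*s + 35)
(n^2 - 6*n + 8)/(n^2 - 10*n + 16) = (n - 4)/(n - 8)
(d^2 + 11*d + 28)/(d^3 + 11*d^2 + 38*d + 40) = (d + 7)/(d^2 + 7*d + 10)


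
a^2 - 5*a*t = a*(a - 5*t)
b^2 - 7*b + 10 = (b - 5)*(b - 2)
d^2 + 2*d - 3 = (d - 1)*(d + 3)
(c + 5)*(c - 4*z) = c^2 - 4*c*z + 5*c - 20*z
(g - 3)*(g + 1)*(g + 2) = g^3 - 7*g - 6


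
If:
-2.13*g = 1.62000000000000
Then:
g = -0.76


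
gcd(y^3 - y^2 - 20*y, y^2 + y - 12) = y + 4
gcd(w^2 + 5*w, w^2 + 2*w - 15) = w + 5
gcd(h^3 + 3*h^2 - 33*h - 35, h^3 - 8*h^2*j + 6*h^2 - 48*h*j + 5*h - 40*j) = h + 1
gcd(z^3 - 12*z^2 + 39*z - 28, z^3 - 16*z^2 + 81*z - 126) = z - 7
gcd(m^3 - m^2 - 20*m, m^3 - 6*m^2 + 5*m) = m^2 - 5*m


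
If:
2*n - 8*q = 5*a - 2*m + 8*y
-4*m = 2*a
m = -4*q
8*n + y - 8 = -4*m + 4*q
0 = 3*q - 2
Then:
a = 16/3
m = -8/3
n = 104/33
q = 2/3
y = -128/33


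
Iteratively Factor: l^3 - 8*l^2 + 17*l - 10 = (l - 2)*(l^2 - 6*l + 5) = (l - 2)*(l - 1)*(l - 5)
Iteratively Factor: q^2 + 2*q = (q + 2)*(q)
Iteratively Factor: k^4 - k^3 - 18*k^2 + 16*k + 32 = (k + 4)*(k^3 - 5*k^2 + 2*k + 8) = (k - 2)*(k + 4)*(k^2 - 3*k - 4) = (k - 4)*(k - 2)*(k + 4)*(k + 1)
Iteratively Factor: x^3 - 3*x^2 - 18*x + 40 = (x + 4)*(x^2 - 7*x + 10) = (x - 2)*(x + 4)*(x - 5)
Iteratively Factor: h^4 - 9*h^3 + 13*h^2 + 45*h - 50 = (h - 1)*(h^3 - 8*h^2 + 5*h + 50) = (h - 5)*(h - 1)*(h^2 - 3*h - 10) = (h - 5)*(h - 1)*(h + 2)*(h - 5)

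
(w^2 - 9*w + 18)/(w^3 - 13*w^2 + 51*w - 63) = (w - 6)/(w^2 - 10*w + 21)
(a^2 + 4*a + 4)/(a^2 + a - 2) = (a + 2)/(a - 1)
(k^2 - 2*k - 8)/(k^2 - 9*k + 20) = (k + 2)/(k - 5)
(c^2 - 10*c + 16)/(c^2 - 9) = (c^2 - 10*c + 16)/(c^2 - 9)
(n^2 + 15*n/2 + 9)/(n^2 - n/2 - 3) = (n + 6)/(n - 2)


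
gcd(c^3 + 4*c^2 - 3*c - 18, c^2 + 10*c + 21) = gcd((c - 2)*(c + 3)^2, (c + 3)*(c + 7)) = c + 3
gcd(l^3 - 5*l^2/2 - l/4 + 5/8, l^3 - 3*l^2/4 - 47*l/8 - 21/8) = l + 1/2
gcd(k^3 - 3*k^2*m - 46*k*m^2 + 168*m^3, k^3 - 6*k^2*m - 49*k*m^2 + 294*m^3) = k^2 + k*m - 42*m^2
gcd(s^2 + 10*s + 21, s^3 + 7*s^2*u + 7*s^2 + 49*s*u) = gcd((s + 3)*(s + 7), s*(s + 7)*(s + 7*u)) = s + 7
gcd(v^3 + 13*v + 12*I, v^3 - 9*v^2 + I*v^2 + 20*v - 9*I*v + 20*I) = v + I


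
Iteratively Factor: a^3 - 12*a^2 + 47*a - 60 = (a - 3)*(a^2 - 9*a + 20) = (a - 4)*(a - 3)*(a - 5)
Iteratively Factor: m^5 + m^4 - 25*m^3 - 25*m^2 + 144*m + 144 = (m - 4)*(m^4 + 5*m^3 - 5*m^2 - 45*m - 36) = (m - 4)*(m - 3)*(m^3 + 8*m^2 + 19*m + 12) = (m - 4)*(m - 3)*(m + 4)*(m^2 + 4*m + 3) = (m - 4)*(m - 3)*(m + 1)*(m + 4)*(m + 3)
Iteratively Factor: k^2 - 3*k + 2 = (k - 2)*(k - 1)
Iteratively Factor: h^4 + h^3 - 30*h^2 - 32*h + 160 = (h - 5)*(h^3 + 6*h^2 - 32) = (h - 5)*(h + 4)*(h^2 + 2*h - 8) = (h - 5)*(h - 2)*(h + 4)*(h + 4)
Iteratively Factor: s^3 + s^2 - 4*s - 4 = (s + 2)*(s^2 - s - 2) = (s - 2)*(s + 2)*(s + 1)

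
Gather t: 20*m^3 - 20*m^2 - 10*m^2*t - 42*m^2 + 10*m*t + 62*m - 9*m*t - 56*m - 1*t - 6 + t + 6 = 20*m^3 - 62*m^2 + 6*m + t*(-10*m^2 + m)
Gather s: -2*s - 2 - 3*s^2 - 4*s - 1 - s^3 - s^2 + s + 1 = -s^3 - 4*s^2 - 5*s - 2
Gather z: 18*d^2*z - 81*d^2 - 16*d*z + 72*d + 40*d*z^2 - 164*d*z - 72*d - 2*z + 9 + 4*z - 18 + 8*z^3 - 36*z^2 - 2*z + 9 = -81*d^2 + 8*z^3 + z^2*(40*d - 36) + z*(18*d^2 - 180*d)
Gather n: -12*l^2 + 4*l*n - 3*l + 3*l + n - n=-12*l^2 + 4*l*n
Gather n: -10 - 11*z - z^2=-z^2 - 11*z - 10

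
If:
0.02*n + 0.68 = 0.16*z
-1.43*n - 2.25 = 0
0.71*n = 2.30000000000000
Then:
No Solution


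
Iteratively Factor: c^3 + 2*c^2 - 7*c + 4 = (c - 1)*(c^2 + 3*c - 4) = (c - 1)*(c + 4)*(c - 1)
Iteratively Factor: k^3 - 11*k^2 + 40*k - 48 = (k - 3)*(k^2 - 8*k + 16) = (k - 4)*(k - 3)*(k - 4)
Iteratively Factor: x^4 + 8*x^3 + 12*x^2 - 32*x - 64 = (x - 2)*(x^3 + 10*x^2 + 32*x + 32) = (x - 2)*(x + 4)*(x^2 + 6*x + 8) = (x - 2)*(x + 2)*(x + 4)*(x + 4)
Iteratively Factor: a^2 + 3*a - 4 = (a + 4)*(a - 1)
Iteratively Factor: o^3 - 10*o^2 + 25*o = (o - 5)*(o^2 - 5*o) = (o - 5)^2*(o)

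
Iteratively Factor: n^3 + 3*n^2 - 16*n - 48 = (n - 4)*(n^2 + 7*n + 12) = (n - 4)*(n + 4)*(n + 3)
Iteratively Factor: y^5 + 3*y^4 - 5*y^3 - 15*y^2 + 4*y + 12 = (y - 2)*(y^4 + 5*y^3 + 5*y^2 - 5*y - 6) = (y - 2)*(y + 2)*(y^3 + 3*y^2 - y - 3) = (y - 2)*(y - 1)*(y + 2)*(y^2 + 4*y + 3) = (y - 2)*(y - 1)*(y + 1)*(y + 2)*(y + 3)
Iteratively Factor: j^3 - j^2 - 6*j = (j + 2)*(j^2 - 3*j) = (j - 3)*(j + 2)*(j)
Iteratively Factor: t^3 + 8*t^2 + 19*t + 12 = (t + 3)*(t^2 + 5*t + 4) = (t + 3)*(t + 4)*(t + 1)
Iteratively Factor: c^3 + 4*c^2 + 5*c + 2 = (c + 1)*(c^2 + 3*c + 2) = (c + 1)*(c + 2)*(c + 1)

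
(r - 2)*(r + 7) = r^2 + 5*r - 14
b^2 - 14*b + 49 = (b - 7)^2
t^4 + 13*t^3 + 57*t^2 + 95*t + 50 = (t + 1)*(t + 2)*(t + 5)^2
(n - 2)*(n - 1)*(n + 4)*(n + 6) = n^4 + 7*n^3 - 4*n^2 - 52*n + 48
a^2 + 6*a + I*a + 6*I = (a + 6)*(a + I)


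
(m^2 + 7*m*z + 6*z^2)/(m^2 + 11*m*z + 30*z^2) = (m + z)/(m + 5*z)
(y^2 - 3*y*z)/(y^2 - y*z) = (y - 3*z)/(y - z)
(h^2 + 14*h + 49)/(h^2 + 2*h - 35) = (h + 7)/(h - 5)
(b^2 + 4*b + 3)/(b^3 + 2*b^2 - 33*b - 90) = (b + 1)/(b^2 - b - 30)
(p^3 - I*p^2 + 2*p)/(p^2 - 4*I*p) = (p^2 - I*p + 2)/(p - 4*I)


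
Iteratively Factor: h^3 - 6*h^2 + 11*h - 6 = (h - 2)*(h^2 - 4*h + 3) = (h - 3)*(h - 2)*(h - 1)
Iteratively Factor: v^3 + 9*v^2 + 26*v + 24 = (v + 2)*(v^2 + 7*v + 12) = (v + 2)*(v + 3)*(v + 4)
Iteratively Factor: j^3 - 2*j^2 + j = (j)*(j^2 - 2*j + 1) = j*(j - 1)*(j - 1)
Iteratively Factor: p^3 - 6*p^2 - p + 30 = (p - 3)*(p^2 - 3*p - 10) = (p - 5)*(p - 3)*(p + 2)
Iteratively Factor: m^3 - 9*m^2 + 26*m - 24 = (m - 3)*(m^2 - 6*m + 8) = (m - 3)*(m - 2)*(m - 4)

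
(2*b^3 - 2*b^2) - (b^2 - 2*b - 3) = 2*b^3 - 3*b^2 + 2*b + 3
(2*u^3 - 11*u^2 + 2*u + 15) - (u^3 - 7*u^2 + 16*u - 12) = u^3 - 4*u^2 - 14*u + 27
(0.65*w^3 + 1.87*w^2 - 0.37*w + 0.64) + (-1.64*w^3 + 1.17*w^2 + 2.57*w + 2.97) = -0.99*w^3 + 3.04*w^2 + 2.2*w + 3.61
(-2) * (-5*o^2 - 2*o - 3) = 10*o^2 + 4*o + 6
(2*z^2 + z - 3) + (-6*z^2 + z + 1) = -4*z^2 + 2*z - 2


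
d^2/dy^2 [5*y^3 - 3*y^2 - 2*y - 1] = 30*y - 6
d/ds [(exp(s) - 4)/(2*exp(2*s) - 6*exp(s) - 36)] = (-(exp(s) - 4)*(2*exp(s) - 3) + exp(2*s) - 3*exp(s) - 18)*exp(s)/(2*(-exp(2*s) + 3*exp(s) + 18)^2)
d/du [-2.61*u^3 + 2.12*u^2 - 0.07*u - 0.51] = -7.83*u^2 + 4.24*u - 0.07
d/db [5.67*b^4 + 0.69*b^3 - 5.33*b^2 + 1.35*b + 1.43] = 22.68*b^3 + 2.07*b^2 - 10.66*b + 1.35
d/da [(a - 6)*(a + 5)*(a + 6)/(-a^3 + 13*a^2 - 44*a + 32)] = 2*(9*a^4 - 80*a^3 - 98*a^2 + 2500*a - 4536)/(a^6 - 26*a^5 + 257*a^4 - 1208*a^3 + 2768*a^2 - 2816*a + 1024)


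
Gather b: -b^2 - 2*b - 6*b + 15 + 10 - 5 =-b^2 - 8*b + 20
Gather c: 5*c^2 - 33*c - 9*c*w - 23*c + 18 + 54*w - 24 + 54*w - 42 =5*c^2 + c*(-9*w - 56) + 108*w - 48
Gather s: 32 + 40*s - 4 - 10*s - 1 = 30*s + 27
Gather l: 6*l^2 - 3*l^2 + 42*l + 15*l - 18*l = 3*l^2 + 39*l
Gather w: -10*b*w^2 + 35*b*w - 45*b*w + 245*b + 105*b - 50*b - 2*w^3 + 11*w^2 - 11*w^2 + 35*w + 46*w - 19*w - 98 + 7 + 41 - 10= -10*b*w^2 + 300*b - 2*w^3 + w*(62 - 10*b) - 60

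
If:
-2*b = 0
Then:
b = 0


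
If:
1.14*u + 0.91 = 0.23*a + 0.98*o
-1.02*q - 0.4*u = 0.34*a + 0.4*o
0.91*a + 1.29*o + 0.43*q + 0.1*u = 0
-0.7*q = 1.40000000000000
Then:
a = -22.53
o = 15.91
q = -2.00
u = 8.34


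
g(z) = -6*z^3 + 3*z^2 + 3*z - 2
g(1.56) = -12.80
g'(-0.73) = -10.97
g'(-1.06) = -23.58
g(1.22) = -4.77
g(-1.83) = 39.33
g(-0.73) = -0.26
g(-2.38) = 88.74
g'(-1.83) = -68.26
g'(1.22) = -16.47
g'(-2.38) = -113.24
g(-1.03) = 4.65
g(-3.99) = 414.92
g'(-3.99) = -307.50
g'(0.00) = 3.00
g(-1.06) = 5.34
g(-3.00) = 178.00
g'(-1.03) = -22.28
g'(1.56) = -31.44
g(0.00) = -2.00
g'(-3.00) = -177.00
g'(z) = -18*z^2 + 6*z + 3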